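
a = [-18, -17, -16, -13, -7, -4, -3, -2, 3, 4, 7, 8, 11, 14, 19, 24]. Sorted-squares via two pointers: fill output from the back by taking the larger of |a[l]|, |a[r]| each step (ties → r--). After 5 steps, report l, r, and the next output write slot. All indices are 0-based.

l=3, r=13, next write slot=10

[0,15] |-18|<=|24| out[15]=576 → r--
[0,14] |-18|<=|19| out[14]=361 → r--
[0,13] |-18|>|14| out[13]=324 → l++
[1,13] |-17|>|14| out[12]=289 → l++
[2,13] |-16|>|14| out[11]=256 → l++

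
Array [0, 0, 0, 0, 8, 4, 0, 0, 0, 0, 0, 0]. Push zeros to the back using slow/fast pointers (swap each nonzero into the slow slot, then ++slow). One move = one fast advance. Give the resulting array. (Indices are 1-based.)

(s=1,f=1) a[fast]=0 → fast++
(s=1,f=2) a[fast]=0 → fast++
(s=1,f=3) a[fast]=0 → fast++
(s=1,f=4) a[fast]=0 → fast++
(s=1,f=5) a[fast]=8≠0 swap→a[1]=8 → slow++,fast++
(s=2,f=6) a[fast]=4≠0 swap→a[2]=4 → slow++,fast++
(s=3,f=7) a[fast]=0 → fast++
(s=3,f=8) a[fast]=0 → fast++
(s=3,f=9) a[fast]=0 → fast++
(s=3,f=10) a[fast]=0 → fast++
(s=3,f=11) a[fast]=0 → fast++
(s=3,f=12) a[fast]=0 → fast++

[8, 4, 0, 0, 0, 0, 0, 0, 0, 0, 0, 0]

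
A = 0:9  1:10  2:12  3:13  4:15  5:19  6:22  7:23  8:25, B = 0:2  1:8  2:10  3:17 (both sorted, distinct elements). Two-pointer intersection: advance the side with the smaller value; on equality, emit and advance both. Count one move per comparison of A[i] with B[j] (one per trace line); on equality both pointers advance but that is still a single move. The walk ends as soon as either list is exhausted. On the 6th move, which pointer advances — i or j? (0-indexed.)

i=0 j=0: 9>2, j++
i=0 j=1: 9>8, j++
i=0 j=2: 9<10, i++
i=1 j=2: 10==10 emit, i++,j++
i=2 j=3: 12<17, i++
i=3 j=3: 13<17, i++

i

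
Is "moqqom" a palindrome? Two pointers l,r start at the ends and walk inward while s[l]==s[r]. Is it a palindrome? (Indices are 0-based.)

[0,5] 'm'=='m' → l++,r--
[1,4] 'o'=='o' → l++,r--
[2,3] 'q'=='q' → l++,r--

palindrome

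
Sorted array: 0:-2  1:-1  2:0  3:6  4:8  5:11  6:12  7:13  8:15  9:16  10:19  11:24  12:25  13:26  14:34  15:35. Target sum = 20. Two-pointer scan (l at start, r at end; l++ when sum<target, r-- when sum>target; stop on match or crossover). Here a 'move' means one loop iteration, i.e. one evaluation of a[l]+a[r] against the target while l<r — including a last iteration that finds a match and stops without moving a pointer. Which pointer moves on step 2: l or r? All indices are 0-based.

[0,15] -2+35=33 >20 → r--
[0,14] -2+34=32 >20 → r--

r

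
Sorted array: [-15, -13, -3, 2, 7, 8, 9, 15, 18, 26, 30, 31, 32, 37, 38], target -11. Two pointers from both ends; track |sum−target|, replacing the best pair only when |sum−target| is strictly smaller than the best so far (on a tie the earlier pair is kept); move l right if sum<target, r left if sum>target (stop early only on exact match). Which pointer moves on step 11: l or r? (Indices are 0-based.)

[0,14] -15+38=23 d=34 * → r--
[0,13] -15+37=22 d=33 * → r--
[0,12] -15+32=17 d=28 * → r--
[0,11] -15+31=16 d=27 * → r--
[0,10] -15+30=15 d=26 * → r--
[0,9] -15+26=11 d=22 * → r--
[0,8] -15+18=3 d=14 * → r--
[0,7] -15+15=0 d=11 * → r--
[0,6] -15+9=-6 d=5 * → r--
[0,5] -15+8=-7 d=4 * → r--
[0,4] -15+7=-8 d=3 * → r--

r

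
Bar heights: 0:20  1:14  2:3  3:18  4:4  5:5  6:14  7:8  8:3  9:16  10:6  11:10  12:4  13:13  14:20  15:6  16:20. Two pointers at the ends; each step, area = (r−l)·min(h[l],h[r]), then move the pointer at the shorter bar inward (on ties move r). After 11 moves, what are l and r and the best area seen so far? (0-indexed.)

l=0 r=16: min(20,20)*16=320 best=320 *, r--
l=0 r=15: min(20,6)*15=90 best=320, r--
l=0 r=14: min(20,20)*14=280 best=320, r--
l=0 r=13: min(20,13)*13=169 best=320, r--
l=0 r=12: min(20,4)*12=48 best=320, r--
l=0 r=11: min(20,10)*11=110 best=320, r--
l=0 r=10: min(20,6)*10=60 best=320, r--
l=0 r=9: min(20,16)*9=144 best=320, r--
l=0 r=8: min(20,3)*8=24 best=320, r--
l=0 r=7: min(20,8)*7=56 best=320, r--
l=0 r=6: min(20,14)*6=84 best=320, r--

l=0, r=5, best area=320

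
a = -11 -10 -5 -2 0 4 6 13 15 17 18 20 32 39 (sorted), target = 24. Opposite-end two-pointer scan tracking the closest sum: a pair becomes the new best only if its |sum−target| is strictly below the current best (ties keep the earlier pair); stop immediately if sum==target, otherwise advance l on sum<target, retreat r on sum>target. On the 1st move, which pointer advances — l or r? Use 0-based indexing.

r

[0,13] -11+39=28 d=4 * → r--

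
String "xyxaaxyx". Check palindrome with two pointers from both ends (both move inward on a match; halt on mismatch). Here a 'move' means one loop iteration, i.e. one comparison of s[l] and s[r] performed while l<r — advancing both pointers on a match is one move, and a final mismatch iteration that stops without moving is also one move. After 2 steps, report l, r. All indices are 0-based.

l=2, r=5

[0,7] 'x'=='x' → l++,r--
[1,6] 'y'=='y' → l++,r--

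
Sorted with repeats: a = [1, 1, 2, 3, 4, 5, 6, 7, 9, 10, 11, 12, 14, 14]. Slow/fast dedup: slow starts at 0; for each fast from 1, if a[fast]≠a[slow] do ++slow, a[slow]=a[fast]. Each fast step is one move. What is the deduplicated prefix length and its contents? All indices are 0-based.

(s=0,f=1) a[fast]=1=a[slow] dup → fast++
(s=0,f=2) a[fast]=2≠a[slow]=1 write a[1]=2 → slow++,fast++
(s=1,f=3) a[fast]=3≠a[slow]=2 write a[2]=3 → slow++,fast++
(s=2,f=4) a[fast]=4≠a[slow]=3 write a[3]=4 → slow++,fast++
(s=3,f=5) a[fast]=5≠a[slow]=4 write a[4]=5 → slow++,fast++
(s=4,f=6) a[fast]=6≠a[slow]=5 write a[5]=6 → slow++,fast++
(s=5,f=7) a[fast]=7≠a[slow]=6 write a[6]=7 → slow++,fast++
(s=6,f=8) a[fast]=9≠a[slow]=7 write a[7]=9 → slow++,fast++
(s=7,f=9) a[fast]=10≠a[slow]=9 write a[8]=10 → slow++,fast++
(s=8,f=10) a[fast]=11≠a[slow]=10 write a[9]=11 → slow++,fast++
(s=9,f=11) a[fast]=12≠a[slow]=11 write a[10]=12 → slow++,fast++
(s=10,f=12) a[fast]=14≠a[slow]=12 write a[11]=14 → slow++,fast++
(s=11,f=13) a[fast]=14=a[slow] dup → fast++

length 12; prefix = [1, 2, 3, 4, 5, 6, 7, 9, 10, 11, 12, 14]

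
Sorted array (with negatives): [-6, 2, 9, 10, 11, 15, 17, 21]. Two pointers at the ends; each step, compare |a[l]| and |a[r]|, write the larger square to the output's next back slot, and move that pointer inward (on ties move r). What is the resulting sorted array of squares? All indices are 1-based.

[4, 36, 81, 100, 121, 225, 289, 441]

l=1 r=8: |-6|<=|21| out[8]=441, r--
l=1 r=7: |-6|<=|17| out[7]=289, r--
l=1 r=6: |-6|<=|15| out[6]=225, r--
l=1 r=5: |-6|<=|11| out[5]=121, r--
l=1 r=4: |-6|<=|10| out[4]=100, r--
l=1 r=3: |-6|<=|9| out[3]=81, r--
l=1 r=2: |-6|>|2| out[2]=36, l++
l=2 r=2: |2|<=|2| out[1]=4, r--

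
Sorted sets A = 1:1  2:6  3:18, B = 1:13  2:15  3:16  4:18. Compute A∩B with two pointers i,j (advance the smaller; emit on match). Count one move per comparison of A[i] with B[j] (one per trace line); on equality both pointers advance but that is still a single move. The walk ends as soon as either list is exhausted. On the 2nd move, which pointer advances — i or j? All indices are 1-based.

i

i=1 j=1: 1<13, i++
i=2 j=1: 6<13, i++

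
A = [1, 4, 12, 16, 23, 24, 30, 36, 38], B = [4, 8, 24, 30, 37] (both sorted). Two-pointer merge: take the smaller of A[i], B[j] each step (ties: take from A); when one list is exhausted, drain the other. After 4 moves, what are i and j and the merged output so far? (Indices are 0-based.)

i=0 j=0: A[i]=1<=B[j]=4 take 1, i++
i=1 j=0: A[i]=4<=B[j]=4 take 4, i++
i=2 j=0: A[i]=12>B[j]=4 take 4, j++
i=2 j=1: A[i]=12>B[j]=8 take 8, j++

i=2, j=2, merged so far=[1, 4, 4, 8]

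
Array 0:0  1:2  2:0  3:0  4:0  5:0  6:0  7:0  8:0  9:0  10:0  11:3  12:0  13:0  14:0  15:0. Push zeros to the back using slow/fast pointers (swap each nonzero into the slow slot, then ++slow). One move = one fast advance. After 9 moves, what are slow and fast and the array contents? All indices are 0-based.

slow=1, fast=9, a=[2, 0, 0, 0, 0, 0, 0, 0, 0, 0, 0, 3, 0, 0, 0, 0]

slow=0 fast=0: a[fast]=0, fast++
slow=0 fast=1: a[fast]=2≠0 swap→a[0]=2, slow++,fast++
slow=1 fast=2: a[fast]=0, fast++
slow=1 fast=3: a[fast]=0, fast++
slow=1 fast=4: a[fast]=0, fast++
slow=1 fast=5: a[fast]=0, fast++
slow=1 fast=6: a[fast]=0, fast++
slow=1 fast=7: a[fast]=0, fast++
slow=1 fast=8: a[fast]=0, fast++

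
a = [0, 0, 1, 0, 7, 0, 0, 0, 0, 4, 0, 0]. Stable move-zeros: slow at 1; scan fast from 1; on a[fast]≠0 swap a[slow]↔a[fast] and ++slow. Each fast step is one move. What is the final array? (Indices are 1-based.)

[1, 7, 4, 0, 0, 0, 0, 0, 0, 0, 0, 0]

(s=1,f=1) a[fast]=0 → fast++
(s=1,f=2) a[fast]=0 → fast++
(s=1,f=3) a[fast]=1≠0 swap→a[1]=1 → slow++,fast++
(s=2,f=4) a[fast]=0 → fast++
(s=2,f=5) a[fast]=7≠0 swap→a[2]=7 → slow++,fast++
(s=3,f=6) a[fast]=0 → fast++
(s=3,f=7) a[fast]=0 → fast++
(s=3,f=8) a[fast]=0 → fast++
(s=3,f=9) a[fast]=0 → fast++
(s=3,f=10) a[fast]=4≠0 swap→a[3]=4 → slow++,fast++
(s=4,f=11) a[fast]=0 → fast++
(s=4,f=12) a[fast]=0 → fast++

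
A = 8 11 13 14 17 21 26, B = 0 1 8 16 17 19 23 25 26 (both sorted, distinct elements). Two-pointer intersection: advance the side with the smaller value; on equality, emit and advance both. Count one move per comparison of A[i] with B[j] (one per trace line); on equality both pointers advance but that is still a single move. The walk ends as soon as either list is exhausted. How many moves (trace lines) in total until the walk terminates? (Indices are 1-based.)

i=1 j=1: 8>0, j++
i=1 j=2: 8>1, j++
i=1 j=3: 8==8 emit, i++,j++
i=2 j=4: 11<16, i++
i=3 j=4: 13<16, i++
i=4 j=4: 14<16, i++
i=5 j=4: 17>16, j++
i=5 j=5: 17==17 emit, i++,j++
i=6 j=6: 21>19, j++
i=6 j=7: 21<23, i++
i=7 j=7: 26>23, j++
i=7 j=8: 26>25, j++
i=7 j=9: 26==26 emit, i++,j++

13 moves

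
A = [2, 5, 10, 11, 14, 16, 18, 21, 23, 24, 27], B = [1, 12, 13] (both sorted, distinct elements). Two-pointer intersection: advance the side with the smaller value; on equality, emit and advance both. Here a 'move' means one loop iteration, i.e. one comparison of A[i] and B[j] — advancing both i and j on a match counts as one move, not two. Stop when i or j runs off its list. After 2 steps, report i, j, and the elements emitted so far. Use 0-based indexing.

i=1, j=1, emitted=[]

[i=0,j=0] 2>1 → j++
[i=0,j=1] 2<12 → i++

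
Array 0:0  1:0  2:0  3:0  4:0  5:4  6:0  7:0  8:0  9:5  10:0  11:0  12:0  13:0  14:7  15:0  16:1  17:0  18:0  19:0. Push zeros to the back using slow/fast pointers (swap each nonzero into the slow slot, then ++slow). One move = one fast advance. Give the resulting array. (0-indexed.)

slow=0 fast=0: a[fast]=0, fast++
slow=0 fast=1: a[fast]=0, fast++
slow=0 fast=2: a[fast]=0, fast++
slow=0 fast=3: a[fast]=0, fast++
slow=0 fast=4: a[fast]=0, fast++
slow=0 fast=5: a[fast]=4≠0 swap→a[0]=4, slow++,fast++
slow=1 fast=6: a[fast]=0, fast++
slow=1 fast=7: a[fast]=0, fast++
slow=1 fast=8: a[fast]=0, fast++
slow=1 fast=9: a[fast]=5≠0 swap→a[1]=5, slow++,fast++
slow=2 fast=10: a[fast]=0, fast++
slow=2 fast=11: a[fast]=0, fast++
slow=2 fast=12: a[fast]=0, fast++
slow=2 fast=13: a[fast]=0, fast++
slow=2 fast=14: a[fast]=7≠0 swap→a[2]=7, slow++,fast++
slow=3 fast=15: a[fast]=0, fast++
slow=3 fast=16: a[fast]=1≠0 swap→a[3]=1, slow++,fast++
slow=4 fast=17: a[fast]=0, fast++
slow=4 fast=18: a[fast]=0, fast++
slow=4 fast=19: a[fast]=0, fast++

[4, 5, 7, 1, 0, 0, 0, 0, 0, 0, 0, 0, 0, 0, 0, 0, 0, 0, 0, 0]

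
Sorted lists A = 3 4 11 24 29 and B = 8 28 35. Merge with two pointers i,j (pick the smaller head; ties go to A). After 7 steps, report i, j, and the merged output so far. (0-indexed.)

[i=0,j=0] A[i]=3<=B[j]=8 take 3 → i++
[i=1,j=0] A[i]=4<=B[j]=8 take 4 → i++
[i=2,j=0] A[i]=11>B[j]=8 take 8 → j++
[i=2,j=1] A[i]=11<=B[j]=28 take 11 → i++
[i=3,j=1] A[i]=24<=B[j]=28 take 24 → i++
[i=4,j=1] A[i]=29>B[j]=28 take 28 → j++
[i=4,j=2] A[i]=29<=B[j]=35 take 29 → i++

i=5, j=2, merged so far=[3, 4, 8, 11, 24, 28, 29]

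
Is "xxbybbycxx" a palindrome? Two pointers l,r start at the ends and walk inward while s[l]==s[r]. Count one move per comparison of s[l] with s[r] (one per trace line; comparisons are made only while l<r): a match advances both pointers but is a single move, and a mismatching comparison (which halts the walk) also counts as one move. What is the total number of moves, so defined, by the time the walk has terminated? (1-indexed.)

[1,10] 'x'=='x' → l++,r--
[2,9] 'x'=='x' → l++,r--
[3,8] 'b'!='c' → stop

3 moves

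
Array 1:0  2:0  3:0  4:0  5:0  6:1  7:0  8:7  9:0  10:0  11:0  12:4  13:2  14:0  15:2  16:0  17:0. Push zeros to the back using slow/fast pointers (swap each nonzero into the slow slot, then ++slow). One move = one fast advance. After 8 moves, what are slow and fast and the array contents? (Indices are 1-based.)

slow=3, fast=9, a=[1, 7, 0, 0, 0, 0, 0, 0, 0, 0, 0, 4, 2, 0, 2, 0, 0]

slow=1 fast=1: a[fast]=0, fast++
slow=1 fast=2: a[fast]=0, fast++
slow=1 fast=3: a[fast]=0, fast++
slow=1 fast=4: a[fast]=0, fast++
slow=1 fast=5: a[fast]=0, fast++
slow=1 fast=6: a[fast]=1≠0 swap→a[1]=1, slow++,fast++
slow=2 fast=7: a[fast]=0, fast++
slow=2 fast=8: a[fast]=7≠0 swap→a[2]=7, slow++,fast++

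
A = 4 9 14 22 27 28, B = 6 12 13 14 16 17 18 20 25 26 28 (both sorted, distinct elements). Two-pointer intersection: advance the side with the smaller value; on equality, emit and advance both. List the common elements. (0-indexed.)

i=0 j=0: 4<6, i++
i=1 j=0: 9>6, j++
i=1 j=1: 9<12, i++
i=2 j=1: 14>12, j++
i=2 j=2: 14>13, j++
i=2 j=3: 14==14 emit, i++,j++
i=3 j=4: 22>16, j++
i=3 j=5: 22>17, j++
i=3 j=6: 22>18, j++
i=3 j=7: 22>20, j++
i=3 j=8: 22<25, i++
i=4 j=8: 27>25, j++
i=4 j=9: 27>26, j++
i=4 j=10: 27<28, i++
i=5 j=10: 28==28 emit, i++,j++

intersection = [14, 28]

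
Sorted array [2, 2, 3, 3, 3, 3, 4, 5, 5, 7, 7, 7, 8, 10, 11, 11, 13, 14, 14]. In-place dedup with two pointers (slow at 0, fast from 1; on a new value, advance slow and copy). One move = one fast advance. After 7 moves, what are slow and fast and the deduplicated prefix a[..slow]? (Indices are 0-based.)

(s=0,f=1) a[fast]=2=a[slow] dup → fast++
(s=0,f=2) a[fast]=3≠a[slow]=2 write a[1]=3 → slow++,fast++
(s=1,f=3) a[fast]=3=a[slow] dup → fast++
(s=1,f=4) a[fast]=3=a[slow] dup → fast++
(s=1,f=5) a[fast]=3=a[slow] dup → fast++
(s=1,f=6) a[fast]=4≠a[slow]=3 write a[2]=4 → slow++,fast++
(s=2,f=7) a[fast]=5≠a[slow]=4 write a[3]=5 → slow++,fast++

slow=3, fast=8, prefix=[2, 3, 4, 5]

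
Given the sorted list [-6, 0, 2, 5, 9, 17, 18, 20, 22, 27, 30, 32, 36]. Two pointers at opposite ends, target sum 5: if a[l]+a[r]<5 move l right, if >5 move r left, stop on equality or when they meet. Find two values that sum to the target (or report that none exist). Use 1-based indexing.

(0, 5)

[1,13] -6+36=30 >5 → r--
[1,12] -6+32=26 >5 → r--
[1,11] -6+30=24 >5 → r--
[1,10] -6+27=21 >5 → r--
[1,9] -6+22=16 >5 → r--
[1,8] -6+20=14 >5 → r--
[1,7] -6+18=12 >5 → r--
[1,6] -6+17=11 >5 → r--
[1,5] -6+9=3 <5 → l++
[2,5] 0+9=9 >5 → r--
[2,4] 0+5=5 → found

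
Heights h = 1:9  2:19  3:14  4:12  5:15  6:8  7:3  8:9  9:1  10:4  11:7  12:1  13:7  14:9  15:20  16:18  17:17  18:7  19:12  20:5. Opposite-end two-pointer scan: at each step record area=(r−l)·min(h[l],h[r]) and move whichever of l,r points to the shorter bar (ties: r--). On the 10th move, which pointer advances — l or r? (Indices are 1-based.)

l

l=1 r=20: min(9,5)*19=95 best=95 *, r--
l=1 r=19: min(9,12)*18=162 best=162 *, l++
l=2 r=19: min(19,12)*17=204 best=204 *, r--
l=2 r=18: min(19,7)*16=112 best=204, r--
l=2 r=17: min(19,17)*15=255 best=255 *, r--
l=2 r=16: min(19,18)*14=252 best=255, r--
l=2 r=15: min(19,20)*13=247 best=255, l++
l=3 r=15: min(14,20)*12=168 best=255, l++
l=4 r=15: min(12,20)*11=132 best=255, l++
l=5 r=15: min(15,20)*10=150 best=255, l++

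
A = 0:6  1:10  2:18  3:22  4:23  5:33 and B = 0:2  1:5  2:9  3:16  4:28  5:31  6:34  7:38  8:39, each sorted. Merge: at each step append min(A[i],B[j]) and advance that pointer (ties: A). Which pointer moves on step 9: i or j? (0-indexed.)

[i=0,j=0] A[i]=6>B[j]=2 take 2 → j++
[i=0,j=1] A[i]=6>B[j]=5 take 5 → j++
[i=0,j=2] A[i]=6<=B[j]=9 take 6 → i++
[i=1,j=2] A[i]=10>B[j]=9 take 9 → j++
[i=1,j=3] A[i]=10<=B[j]=16 take 10 → i++
[i=2,j=3] A[i]=18>B[j]=16 take 16 → j++
[i=2,j=4] A[i]=18<=B[j]=28 take 18 → i++
[i=3,j=4] A[i]=22<=B[j]=28 take 22 → i++
[i=4,j=4] A[i]=23<=B[j]=28 take 23 → i++

i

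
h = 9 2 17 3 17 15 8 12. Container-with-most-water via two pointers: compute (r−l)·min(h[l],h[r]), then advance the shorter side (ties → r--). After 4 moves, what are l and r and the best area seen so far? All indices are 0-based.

[0,7] min(9,12)*7=63 best=63 * → l++
[1,7] min(2,12)*6=12 best=63 → l++
[2,7] min(17,12)*5=60 best=63 → r--
[2,6] min(17,8)*4=32 best=63 → r--

l=2, r=5, best area=63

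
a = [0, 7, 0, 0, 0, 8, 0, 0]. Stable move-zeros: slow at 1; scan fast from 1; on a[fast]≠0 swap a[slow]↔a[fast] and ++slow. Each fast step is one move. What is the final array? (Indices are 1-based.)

[7, 8, 0, 0, 0, 0, 0, 0]

slow=1 fast=1: a[fast]=0, fast++
slow=1 fast=2: a[fast]=7≠0 swap→a[1]=7, slow++,fast++
slow=2 fast=3: a[fast]=0, fast++
slow=2 fast=4: a[fast]=0, fast++
slow=2 fast=5: a[fast]=0, fast++
slow=2 fast=6: a[fast]=8≠0 swap→a[2]=8, slow++,fast++
slow=3 fast=7: a[fast]=0, fast++
slow=3 fast=8: a[fast]=0, fast++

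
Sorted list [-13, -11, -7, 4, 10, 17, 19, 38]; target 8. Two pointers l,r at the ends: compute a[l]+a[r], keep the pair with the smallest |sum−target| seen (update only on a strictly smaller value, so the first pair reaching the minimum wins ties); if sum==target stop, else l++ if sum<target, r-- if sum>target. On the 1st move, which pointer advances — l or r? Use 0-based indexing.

r

[0,7] -13+38=25 d=17 * → r--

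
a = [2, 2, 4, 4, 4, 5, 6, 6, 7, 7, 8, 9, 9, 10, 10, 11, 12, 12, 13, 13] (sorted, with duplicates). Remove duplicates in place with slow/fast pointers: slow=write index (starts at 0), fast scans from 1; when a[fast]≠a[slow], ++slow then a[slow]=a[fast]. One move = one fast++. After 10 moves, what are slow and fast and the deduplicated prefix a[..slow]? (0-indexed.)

slow=5, fast=11, prefix=[2, 4, 5, 6, 7, 8]

slow=0 fast=1: a[fast]=2=a[slow] dup, fast++
slow=0 fast=2: a[fast]=4≠a[slow]=2 write a[1]=4, slow++,fast++
slow=1 fast=3: a[fast]=4=a[slow] dup, fast++
slow=1 fast=4: a[fast]=4=a[slow] dup, fast++
slow=1 fast=5: a[fast]=5≠a[slow]=4 write a[2]=5, slow++,fast++
slow=2 fast=6: a[fast]=6≠a[slow]=5 write a[3]=6, slow++,fast++
slow=3 fast=7: a[fast]=6=a[slow] dup, fast++
slow=3 fast=8: a[fast]=7≠a[slow]=6 write a[4]=7, slow++,fast++
slow=4 fast=9: a[fast]=7=a[slow] dup, fast++
slow=4 fast=10: a[fast]=8≠a[slow]=7 write a[5]=8, slow++,fast++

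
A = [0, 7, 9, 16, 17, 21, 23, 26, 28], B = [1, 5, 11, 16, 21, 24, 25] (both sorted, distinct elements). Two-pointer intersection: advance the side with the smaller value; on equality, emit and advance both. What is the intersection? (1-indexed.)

intersection = [16, 21]

[i=1,j=1] 0<1 → i++
[i=2,j=1] 7>1 → j++
[i=2,j=2] 7>5 → j++
[i=2,j=3] 7<11 → i++
[i=3,j=3] 9<11 → i++
[i=4,j=3] 16>11 → j++
[i=4,j=4] 16==16 emit → i++,j++
[i=5,j=5] 17<21 → i++
[i=6,j=5] 21==21 emit → i++,j++
[i=7,j=6] 23<24 → i++
[i=8,j=6] 26>24 → j++
[i=8,j=7] 26>25 → j++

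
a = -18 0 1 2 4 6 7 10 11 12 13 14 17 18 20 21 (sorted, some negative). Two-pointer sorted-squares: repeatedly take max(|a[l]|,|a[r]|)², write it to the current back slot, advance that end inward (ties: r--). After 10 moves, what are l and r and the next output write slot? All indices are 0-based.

l=1, r=6, next write slot=5

[0,15] |-18|<=|21| out[15]=441 → r--
[0,14] |-18|<=|20| out[14]=400 → r--
[0,13] |-18|<=|18| out[13]=324 → r--
[0,12] |-18|>|17| out[12]=324 → l++
[1,12] |0|<=|17| out[11]=289 → r--
[1,11] |0|<=|14| out[10]=196 → r--
[1,10] |0|<=|13| out[9]=169 → r--
[1,9] |0|<=|12| out[8]=144 → r--
[1,8] |0|<=|11| out[7]=121 → r--
[1,7] |0|<=|10| out[6]=100 → r--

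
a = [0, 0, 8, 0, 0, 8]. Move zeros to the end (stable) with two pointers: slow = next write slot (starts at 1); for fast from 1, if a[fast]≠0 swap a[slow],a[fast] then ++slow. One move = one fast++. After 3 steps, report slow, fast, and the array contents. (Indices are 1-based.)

slow=2, fast=4, a=[8, 0, 0, 0, 0, 8]

slow=1 fast=1: a[fast]=0, fast++
slow=1 fast=2: a[fast]=0, fast++
slow=1 fast=3: a[fast]=8≠0 swap→a[1]=8, slow++,fast++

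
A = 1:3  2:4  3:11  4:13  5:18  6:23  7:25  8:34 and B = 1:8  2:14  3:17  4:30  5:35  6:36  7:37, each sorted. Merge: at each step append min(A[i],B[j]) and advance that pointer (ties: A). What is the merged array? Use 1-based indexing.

[i=1,j=1] A[i]=3<=B[j]=8 take 3 → i++
[i=2,j=1] A[i]=4<=B[j]=8 take 4 → i++
[i=3,j=1] A[i]=11>B[j]=8 take 8 → j++
[i=3,j=2] A[i]=11<=B[j]=14 take 11 → i++
[i=4,j=2] A[i]=13<=B[j]=14 take 13 → i++
[i=5,j=2] A[i]=18>B[j]=14 take 14 → j++
[i=5,j=3] A[i]=18>B[j]=17 take 17 → j++
[i=5,j=4] A[i]=18<=B[j]=30 take 18 → i++
[i=6,j=4] A[i]=23<=B[j]=30 take 23 → i++
[i=7,j=4] A[i]=25<=B[j]=30 take 25 → i++
[i=8,j=4] A[i]=34>B[j]=30 take 30 → j++
[i=8,j=5] A[i]=34<=B[j]=35 take 34 → i++
[i=9,j=5] A done, take B[j]=35 → j++
[i=9,j=6] A done, take B[j]=36 → j++
[i=9,j=7] A done, take B[j]=37 → j++

[3, 4, 8, 11, 13, 14, 17, 18, 23, 25, 30, 34, 35, 36, 37]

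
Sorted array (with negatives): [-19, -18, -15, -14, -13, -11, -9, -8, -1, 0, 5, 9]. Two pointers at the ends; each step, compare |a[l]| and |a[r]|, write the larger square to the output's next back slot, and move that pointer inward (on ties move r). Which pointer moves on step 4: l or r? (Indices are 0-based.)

l

[0,11] |-19|>|9| out[11]=361 → l++
[1,11] |-18|>|9| out[10]=324 → l++
[2,11] |-15|>|9| out[9]=225 → l++
[3,11] |-14|>|9| out[8]=196 → l++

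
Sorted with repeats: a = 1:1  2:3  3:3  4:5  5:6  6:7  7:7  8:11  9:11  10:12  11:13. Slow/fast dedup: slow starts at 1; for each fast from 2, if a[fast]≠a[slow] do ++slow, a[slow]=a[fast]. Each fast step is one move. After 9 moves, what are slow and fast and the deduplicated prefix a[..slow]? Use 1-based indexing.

slow=7, fast=11, prefix=[1, 3, 5, 6, 7, 11, 12]

slow=1 fast=2: a[fast]=3≠a[slow]=1 write a[2]=3, slow++,fast++
slow=2 fast=3: a[fast]=3=a[slow] dup, fast++
slow=2 fast=4: a[fast]=5≠a[slow]=3 write a[3]=5, slow++,fast++
slow=3 fast=5: a[fast]=6≠a[slow]=5 write a[4]=6, slow++,fast++
slow=4 fast=6: a[fast]=7≠a[slow]=6 write a[5]=7, slow++,fast++
slow=5 fast=7: a[fast]=7=a[slow] dup, fast++
slow=5 fast=8: a[fast]=11≠a[slow]=7 write a[6]=11, slow++,fast++
slow=6 fast=9: a[fast]=11=a[slow] dup, fast++
slow=6 fast=10: a[fast]=12≠a[slow]=11 write a[7]=12, slow++,fast++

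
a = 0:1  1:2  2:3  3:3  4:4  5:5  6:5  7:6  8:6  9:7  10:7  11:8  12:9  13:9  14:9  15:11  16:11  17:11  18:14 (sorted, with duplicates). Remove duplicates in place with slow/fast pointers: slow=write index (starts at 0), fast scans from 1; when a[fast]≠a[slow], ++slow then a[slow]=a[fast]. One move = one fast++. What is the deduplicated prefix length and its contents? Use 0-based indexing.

length 11; prefix = [1, 2, 3, 4, 5, 6, 7, 8, 9, 11, 14]

slow=0 fast=1: a[fast]=2≠a[slow]=1 write a[1]=2, slow++,fast++
slow=1 fast=2: a[fast]=3≠a[slow]=2 write a[2]=3, slow++,fast++
slow=2 fast=3: a[fast]=3=a[slow] dup, fast++
slow=2 fast=4: a[fast]=4≠a[slow]=3 write a[3]=4, slow++,fast++
slow=3 fast=5: a[fast]=5≠a[slow]=4 write a[4]=5, slow++,fast++
slow=4 fast=6: a[fast]=5=a[slow] dup, fast++
slow=4 fast=7: a[fast]=6≠a[slow]=5 write a[5]=6, slow++,fast++
slow=5 fast=8: a[fast]=6=a[slow] dup, fast++
slow=5 fast=9: a[fast]=7≠a[slow]=6 write a[6]=7, slow++,fast++
slow=6 fast=10: a[fast]=7=a[slow] dup, fast++
slow=6 fast=11: a[fast]=8≠a[slow]=7 write a[7]=8, slow++,fast++
slow=7 fast=12: a[fast]=9≠a[slow]=8 write a[8]=9, slow++,fast++
slow=8 fast=13: a[fast]=9=a[slow] dup, fast++
slow=8 fast=14: a[fast]=9=a[slow] dup, fast++
slow=8 fast=15: a[fast]=11≠a[slow]=9 write a[9]=11, slow++,fast++
slow=9 fast=16: a[fast]=11=a[slow] dup, fast++
slow=9 fast=17: a[fast]=11=a[slow] dup, fast++
slow=9 fast=18: a[fast]=14≠a[slow]=11 write a[10]=14, slow++,fast++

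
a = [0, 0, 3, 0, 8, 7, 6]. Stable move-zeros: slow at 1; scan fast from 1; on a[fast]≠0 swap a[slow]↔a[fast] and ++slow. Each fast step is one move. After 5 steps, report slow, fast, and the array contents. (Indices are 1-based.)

slow=1 fast=1: a[fast]=0, fast++
slow=1 fast=2: a[fast]=0, fast++
slow=1 fast=3: a[fast]=3≠0 swap→a[1]=3, slow++,fast++
slow=2 fast=4: a[fast]=0, fast++
slow=2 fast=5: a[fast]=8≠0 swap→a[2]=8, slow++,fast++

slow=3, fast=6, a=[3, 8, 0, 0, 0, 7, 6]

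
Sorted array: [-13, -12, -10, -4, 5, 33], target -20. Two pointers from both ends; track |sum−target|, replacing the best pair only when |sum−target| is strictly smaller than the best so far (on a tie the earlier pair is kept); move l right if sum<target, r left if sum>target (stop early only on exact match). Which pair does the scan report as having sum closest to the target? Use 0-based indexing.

l=0 r=5: -13+33=20 d=40 *, r--
l=0 r=4: -13+5=-8 d=12 *, r--
l=0 r=3: -13+-4=-17 d=3 *, r--
l=0 r=2: -13+-10=-23 d=3, l++
l=1 r=2: -12+-10=-22 d=2 *, l++

pair (-12, -10) with sum -22 (|Δ|=2)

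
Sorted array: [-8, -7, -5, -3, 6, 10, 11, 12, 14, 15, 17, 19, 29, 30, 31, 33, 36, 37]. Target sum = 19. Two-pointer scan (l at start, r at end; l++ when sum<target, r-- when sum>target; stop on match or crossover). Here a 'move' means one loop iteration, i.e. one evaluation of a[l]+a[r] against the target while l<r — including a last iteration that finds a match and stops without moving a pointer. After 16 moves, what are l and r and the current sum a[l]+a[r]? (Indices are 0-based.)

[0,17] -8+37=29 >19 → r--
[0,16] -8+36=28 >19 → r--
[0,15] -8+33=25 >19 → r--
[0,14] -8+31=23 >19 → r--
[0,13] -8+30=22 >19 → r--
[0,12] -8+29=21 >19 → r--
[0,11] -8+19=11 <19 → l++
[1,11] -7+19=12 <19 → l++
[2,11] -5+19=14 <19 → l++
[3,11] -3+19=16 <19 → l++
[4,11] 6+19=25 >19 → r--
[4,10] 6+17=23 >19 → r--
[4,9] 6+15=21 >19 → r--
[4,8] 6+14=20 >19 → r--
[4,7] 6+12=18 <19 → l++
[5,7] 10+12=22 >19 → r--

l=5, r=6, sum=21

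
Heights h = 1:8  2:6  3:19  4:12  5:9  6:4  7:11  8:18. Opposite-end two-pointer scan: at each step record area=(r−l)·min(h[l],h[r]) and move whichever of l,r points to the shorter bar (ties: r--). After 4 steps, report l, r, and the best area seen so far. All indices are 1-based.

l=1 r=8: min(8,18)*7=56 best=56 *, l++
l=2 r=8: min(6,18)*6=36 best=56, l++
l=3 r=8: min(19,18)*5=90 best=90 *, r--
l=3 r=7: min(19,11)*4=44 best=90, r--

l=3, r=6, best area=90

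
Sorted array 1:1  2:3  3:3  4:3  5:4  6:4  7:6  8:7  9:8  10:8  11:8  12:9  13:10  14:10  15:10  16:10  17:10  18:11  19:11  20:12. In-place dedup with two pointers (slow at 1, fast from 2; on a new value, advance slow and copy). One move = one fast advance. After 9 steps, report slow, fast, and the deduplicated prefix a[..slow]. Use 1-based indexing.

slow=6, fast=11, prefix=[1, 3, 4, 6, 7, 8]

(s=1,f=2) a[fast]=3≠a[slow]=1 write a[2]=3 → slow++,fast++
(s=2,f=3) a[fast]=3=a[slow] dup → fast++
(s=2,f=4) a[fast]=3=a[slow] dup → fast++
(s=2,f=5) a[fast]=4≠a[slow]=3 write a[3]=4 → slow++,fast++
(s=3,f=6) a[fast]=4=a[slow] dup → fast++
(s=3,f=7) a[fast]=6≠a[slow]=4 write a[4]=6 → slow++,fast++
(s=4,f=8) a[fast]=7≠a[slow]=6 write a[5]=7 → slow++,fast++
(s=5,f=9) a[fast]=8≠a[slow]=7 write a[6]=8 → slow++,fast++
(s=6,f=10) a[fast]=8=a[slow] dup → fast++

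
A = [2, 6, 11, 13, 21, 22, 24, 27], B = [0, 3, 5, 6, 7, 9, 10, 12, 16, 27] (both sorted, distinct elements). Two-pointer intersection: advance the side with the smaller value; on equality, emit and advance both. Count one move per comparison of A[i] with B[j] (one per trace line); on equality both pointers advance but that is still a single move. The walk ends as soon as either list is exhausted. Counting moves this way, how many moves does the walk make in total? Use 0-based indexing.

[i=0,j=0] 2>0 → j++
[i=0,j=1] 2<3 → i++
[i=1,j=1] 6>3 → j++
[i=1,j=2] 6>5 → j++
[i=1,j=3] 6==6 emit → i++,j++
[i=2,j=4] 11>7 → j++
[i=2,j=5] 11>9 → j++
[i=2,j=6] 11>10 → j++
[i=2,j=7] 11<12 → i++
[i=3,j=7] 13>12 → j++
[i=3,j=8] 13<16 → i++
[i=4,j=8] 21>16 → j++
[i=4,j=9] 21<27 → i++
[i=5,j=9] 22<27 → i++
[i=6,j=9] 24<27 → i++
[i=7,j=9] 27==27 emit → i++,j++

16 moves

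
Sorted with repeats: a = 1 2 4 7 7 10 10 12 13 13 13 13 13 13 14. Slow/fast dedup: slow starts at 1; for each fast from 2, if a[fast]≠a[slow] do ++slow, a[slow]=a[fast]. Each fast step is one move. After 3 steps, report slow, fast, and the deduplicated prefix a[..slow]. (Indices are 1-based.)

slow=4, fast=5, prefix=[1, 2, 4, 7]

(s=1,f=2) a[fast]=2≠a[slow]=1 write a[2]=2 → slow++,fast++
(s=2,f=3) a[fast]=4≠a[slow]=2 write a[3]=4 → slow++,fast++
(s=3,f=4) a[fast]=7≠a[slow]=4 write a[4]=7 → slow++,fast++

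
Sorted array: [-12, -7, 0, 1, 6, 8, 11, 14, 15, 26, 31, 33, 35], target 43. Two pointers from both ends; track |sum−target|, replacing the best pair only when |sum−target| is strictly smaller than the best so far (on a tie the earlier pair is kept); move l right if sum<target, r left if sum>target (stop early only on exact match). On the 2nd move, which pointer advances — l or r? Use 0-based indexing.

l

l=0 r=12: -12+35=23 d=20 *, l++
l=1 r=12: -7+35=28 d=15 *, l++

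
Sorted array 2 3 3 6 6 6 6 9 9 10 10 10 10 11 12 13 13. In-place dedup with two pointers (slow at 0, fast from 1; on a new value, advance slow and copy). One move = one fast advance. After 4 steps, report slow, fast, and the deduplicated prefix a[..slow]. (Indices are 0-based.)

slow=0 fast=1: a[fast]=3≠a[slow]=2 write a[1]=3, slow++,fast++
slow=1 fast=2: a[fast]=3=a[slow] dup, fast++
slow=1 fast=3: a[fast]=6≠a[slow]=3 write a[2]=6, slow++,fast++
slow=2 fast=4: a[fast]=6=a[slow] dup, fast++

slow=2, fast=5, prefix=[2, 3, 6]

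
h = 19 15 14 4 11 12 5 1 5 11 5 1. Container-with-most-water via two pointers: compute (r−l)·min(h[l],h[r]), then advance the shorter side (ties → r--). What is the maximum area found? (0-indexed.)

[0,11] min(19,1)*11=11 best=11 * → r--
[0,10] min(19,5)*10=50 best=50 * → r--
[0,9] min(19,11)*9=99 best=99 * → r--
[0,8] min(19,5)*8=40 best=99 → r--
[0,7] min(19,1)*7=7 best=99 → r--
[0,6] min(19,5)*6=30 best=99 → r--
[0,5] min(19,12)*5=60 best=99 → r--
[0,4] min(19,11)*4=44 best=99 → r--
[0,3] min(19,4)*3=12 best=99 → r--
[0,2] min(19,14)*2=28 best=99 → r--
[0,1] min(19,15)*1=15 best=99 → r--

max area = 99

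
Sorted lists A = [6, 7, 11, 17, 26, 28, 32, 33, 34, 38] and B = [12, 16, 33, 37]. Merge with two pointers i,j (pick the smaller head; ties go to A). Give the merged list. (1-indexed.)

i=1 j=1: A[i]=6<=B[j]=12 take 6, i++
i=2 j=1: A[i]=7<=B[j]=12 take 7, i++
i=3 j=1: A[i]=11<=B[j]=12 take 11, i++
i=4 j=1: A[i]=17>B[j]=12 take 12, j++
i=4 j=2: A[i]=17>B[j]=16 take 16, j++
i=4 j=3: A[i]=17<=B[j]=33 take 17, i++
i=5 j=3: A[i]=26<=B[j]=33 take 26, i++
i=6 j=3: A[i]=28<=B[j]=33 take 28, i++
i=7 j=3: A[i]=32<=B[j]=33 take 32, i++
i=8 j=3: A[i]=33<=B[j]=33 take 33, i++
i=9 j=3: A[i]=34>B[j]=33 take 33, j++
i=9 j=4: A[i]=34<=B[j]=37 take 34, i++
i=10 j=4: A[i]=38>B[j]=37 take 37, j++
i=10 j=5: B done, take A[i]=38, i++

[6, 7, 11, 12, 16, 17, 26, 28, 32, 33, 33, 34, 37, 38]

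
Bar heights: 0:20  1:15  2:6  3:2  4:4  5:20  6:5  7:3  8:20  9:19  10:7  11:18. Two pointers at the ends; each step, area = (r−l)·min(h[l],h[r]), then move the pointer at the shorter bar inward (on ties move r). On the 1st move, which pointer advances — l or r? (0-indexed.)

[0,11] min(20,18)*11=198 best=198 * → r--

r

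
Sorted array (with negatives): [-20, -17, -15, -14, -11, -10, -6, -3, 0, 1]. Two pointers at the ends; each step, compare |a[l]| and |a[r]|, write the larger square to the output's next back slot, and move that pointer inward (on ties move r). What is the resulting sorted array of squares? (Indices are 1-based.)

[0, 1, 9, 36, 100, 121, 196, 225, 289, 400]

l=1 r=10: |-20|>|1| out[10]=400, l++
l=2 r=10: |-17|>|1| out[9]=289, l++
l=3 r=10: |-15|>|1| out[8]=225, l++
l=4 r=10: |-14|>|1| out[7]=196, l++
l=5 r=10: |-11|>|1| out[6]=121, l++
l=6 r=10: |-10|>|1| out[5]=100, l++
l=7 r=10: |-6|>|1| out[4]=36, l++
l=8 r=10: |-3|>|1| out[3]=9, l++
l=9 r=10: |0|<=|1| out[2]=1, r--
l=9 r=9: |0|<=|0| out[1]=0, r--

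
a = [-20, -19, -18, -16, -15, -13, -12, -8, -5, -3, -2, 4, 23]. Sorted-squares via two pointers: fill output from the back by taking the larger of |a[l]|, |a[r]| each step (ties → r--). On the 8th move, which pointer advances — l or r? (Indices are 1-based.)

l=1 r=13: |-20|<=|23| out[13]=529, r--
l=1 r=12: |-20|>|4| out[12]=400, l++
l=2 r=12: |-19|>|4| out[11]=361, l++
l=3 r=12: |-18|>|4| out[10]=324, l++
l=4 r=12: |-16|>|4| out[9]=256, l++
l=5 r=12: |-15|>|4| out[8]=225, l++
l=6 r=12: |-13|>|4| out[7]=169, l++
l=7 r=12: |-12|>|4| out[6]=144, l++

l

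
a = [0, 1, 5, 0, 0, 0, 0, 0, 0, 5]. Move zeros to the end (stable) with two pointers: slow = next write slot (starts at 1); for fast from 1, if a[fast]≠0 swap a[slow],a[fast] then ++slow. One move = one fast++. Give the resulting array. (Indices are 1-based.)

(s=1,f=1) a[fast]=0 → fast++
(s=1,f=2) a[fast]=1≠0 swap→a[1]=1 → slow++,fast++
(s=2,f=3) a[fast]=5≠0 swap→a[2]=5 → slow++,fast++
(s=3,f=4) a[fast]=0 → fast++
(s=3,f=5) a[fast]=0 → fast++
(s=3,f=6) a[fast]=0 → fast++
(s=3,f=7) a[fast]=0 → fast++
(s=3,f=8) a[fast]=0 → fast++
(s=3,f=9) a[fast]=0 → fast++
(s=3,f=10) a[fast]=5≠0 swap→a[3]=5 → slow++,fast++

[1, 5, 5, 0, 0, 0, 0, 0, 0, 0]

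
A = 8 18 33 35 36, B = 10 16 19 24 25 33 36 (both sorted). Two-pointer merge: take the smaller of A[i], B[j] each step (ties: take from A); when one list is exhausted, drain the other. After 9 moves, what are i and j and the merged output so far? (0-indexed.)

i=3, j=6, merged so far=[8, 10, 16, 18, 19, 24, 25, 33, 33]

[i=0,j=0] A[i]=8<=B[j]=10 take 8 → i++
[i=1,j=0] A[i]=18>B[j]=10 take 10 → j++
[i=1,j=1] A[i]=18>B[j]=16 take 16 → j++
[i=1,j=2] A[i]=18<=B[j]=19 take 18 → i++
[i=2,j=2] A[i]=33>B[j]=19 take 19 → j++
[i=2,j=3] A[i]=33>B[j]=24 take 24 → j++
[i=2,j=4] A[i]=33>B[j]=25 take 25 → j++
[i=2,j=5] A[i]=33<=B[j]=33 take 33 → i++
[i=3,j=5] A[i]=35>B[j]=33 take 33 → j++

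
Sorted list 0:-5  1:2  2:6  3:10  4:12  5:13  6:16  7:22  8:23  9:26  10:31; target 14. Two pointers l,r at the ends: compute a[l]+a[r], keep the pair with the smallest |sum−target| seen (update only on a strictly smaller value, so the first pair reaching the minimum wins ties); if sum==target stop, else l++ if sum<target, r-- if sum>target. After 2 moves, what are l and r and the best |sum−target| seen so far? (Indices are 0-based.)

[0,10] -5+31=26 d=12 * → r--
[0,9] -5+26=21 d=7 * → r--

l=0, r=8, best |Δ|=7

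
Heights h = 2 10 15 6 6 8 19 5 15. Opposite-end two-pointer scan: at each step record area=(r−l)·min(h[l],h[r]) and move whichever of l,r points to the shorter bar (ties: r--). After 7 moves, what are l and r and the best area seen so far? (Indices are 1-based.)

l=6, r=7, best area=90

l=1 r=9: min(2,15)*8=16 best=16 *, l++
l=2 r=9: min(10,15)*7=70 best=70 *, l++
l=3 r=9: min(15,15)*6=90 best=90 *, r--
l=3 r=8: min(15,5)*5=25 best=90, r--
l=3 r=7: min(15,19)*4=60 best=90, l++
l=4 r=7: min(6,19)*3=18 best=90, l++
l=5 r=7: min(6,19)*2=12 best=90, l++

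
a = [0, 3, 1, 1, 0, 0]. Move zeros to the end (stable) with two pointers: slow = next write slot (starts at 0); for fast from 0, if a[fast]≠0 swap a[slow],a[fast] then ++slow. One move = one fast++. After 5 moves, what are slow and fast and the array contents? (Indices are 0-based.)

(s=0,f=0) a[fast]=0 → fast++
(s=0,f=1) a[fast]=3≠0 swap→a[0]=3 → slow++,fast++
(s=1,f=2) a[fast]=1≠0 swap→a[1]=1 → slow++,fast++
(s=2,f=3) a[fast]=1≠0 swap→a[2]=1 → slow++,fast++
(s=3,f=4) a[fast]=0 → fast++

slow=3, fast=5, a=[3, 1, 1, 0, 0, 0]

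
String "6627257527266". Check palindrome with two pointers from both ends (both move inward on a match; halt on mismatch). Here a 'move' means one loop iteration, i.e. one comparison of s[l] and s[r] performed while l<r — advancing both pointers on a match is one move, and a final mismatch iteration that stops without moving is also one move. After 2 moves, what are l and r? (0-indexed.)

l=2, r=10

[0,12] '6'=='6' → l++,r--
[1,11] '6'=='6' → l++,r--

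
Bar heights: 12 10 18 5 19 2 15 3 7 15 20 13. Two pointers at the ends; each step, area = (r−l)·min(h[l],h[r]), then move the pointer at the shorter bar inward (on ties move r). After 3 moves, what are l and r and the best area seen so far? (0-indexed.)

l=2, r=10, best area=132

l=0 r=11: min(12,13)*11=132 best=132 *, l++
l=1 r=11: min(10,13)*10=100 best=132, l++
l=2 r=11: min(18,13)*9=117 best=132, r--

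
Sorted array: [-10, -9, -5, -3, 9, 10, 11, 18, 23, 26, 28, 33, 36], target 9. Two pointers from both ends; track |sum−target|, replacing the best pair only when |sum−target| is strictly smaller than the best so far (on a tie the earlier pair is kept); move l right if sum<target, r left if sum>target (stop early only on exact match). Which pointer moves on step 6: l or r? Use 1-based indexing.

l=1 r=13: -10+36=26 d=17 *, r--
l=1 r=12: -10+33=23 d=14 *, r--
l=1 r=11: -10+28=18 d=9 *, r--
l=1 r=10: -10+26=16 d=7 *, r--
l=1 r=9: -10+23=13 d=4 *, r--
l=1 r=8: -10+18=8 d=1 *, l++

l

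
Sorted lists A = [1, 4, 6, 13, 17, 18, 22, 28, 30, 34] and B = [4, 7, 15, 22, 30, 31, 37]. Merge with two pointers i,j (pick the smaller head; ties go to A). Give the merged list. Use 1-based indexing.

i=1 j=1: A[i]=1<=B[j]=4 take 1, i++
i=2 j=1: A[i]=4<=B[j]=4 take 4, i++
i=3 j=1: A[i]=6>B[j]=4 take 4, j++
i=3 j=2: A[i]=6<=B[j]=7 take 6, i++
i=4 j=2: A[i]=13>B[j]=7 take 7, j++
i=4 j=3: A[i]=13<=B[j]=15 take 13, i++
i=5 j=3: A[i]=17>B[j]=15 take 15, j++
i=5 j=4: A[i]=17<=B[j]=22 take 17, i++
i=6 j=4: A[i]=18<=B[j]=22 take 18, i++
i=7 j=4: A[i]=22<=B[j]=22 take 22, i++
i=8 j=4: A[i]=28>B[j]=22 take 22, j++
i=8 j=5: A[i]=28<=B[j]=30 take 28, i++
i=9 j=5: A[i]=30<=B[j]=30 take 30, i++
i=10 j=5: A[i]=34>B[j]=30 take 30, j++
i=10 j=6: A[i]=34>B[j]=31 take 31, j++
i=10 j=7: A[i]=34<=B[j]=37 take 34, i++
i=11 j=7: A done, take B[j]=37, j++

[1, 4, 4, 6, 7, 13, 15, 17, 18, 22, 22, 28, 30, 30, 31, 34, 37]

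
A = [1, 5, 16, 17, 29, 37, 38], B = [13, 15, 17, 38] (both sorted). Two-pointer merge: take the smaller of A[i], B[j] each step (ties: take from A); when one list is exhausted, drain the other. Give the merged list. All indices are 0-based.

[i=0,j=0] A[i]=1<=B[j]=13 take 1 → i++
[i=1,j=0] A[i]=5<=B[j]=13 take 5 → i++
[i=2,j=0] A[i]=16>B[j]=13 take 13 → j++
[i=2,j=1] A[i]=16>B[j]=15 take 15 → j++
[i=2,j=2] A[i]=16<=B[j]=17 take 16 → i++
[i=3,j=2] A[i]=17<=B[j]=17 take 17 → i++
[i=4,j=2] A[i]=29>B[j]=17 take 17 → j++
[i=4,j=3] A[i]=29<=B[j]=38 take 29 → i++
[i=5,j=3] A[i]=37<=B[j]=38 take 37 → i++
[i=6,j=3] A[i]=38<=B[j]=38 take 38 → i++
[i=7,j=3] A done, take B[j]=38 → j++

[1, 5, 13, 15, 16, 17, 17, 29, 37, 38, 38]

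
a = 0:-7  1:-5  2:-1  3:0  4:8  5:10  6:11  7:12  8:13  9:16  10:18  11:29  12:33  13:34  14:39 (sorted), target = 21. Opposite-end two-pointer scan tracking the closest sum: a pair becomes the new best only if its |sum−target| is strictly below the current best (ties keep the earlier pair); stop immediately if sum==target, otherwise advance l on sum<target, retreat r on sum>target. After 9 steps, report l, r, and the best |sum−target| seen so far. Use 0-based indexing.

l=4, r=9, best |Δ|=1

[0,14] -7+39=32 d=11 * → r--
[0,13] -7+34=27 d=6 * → r--
[0,12] -7+33=26 d=5 * → r--
[0,11] -7+29=22 d=1 * → r--
[0,10] -7+18=11 d=10 → l++
[1,10] -5+18=13 d=8 → l++
[2,10] -1+18=17 d=4 → l++
[3,10] 0+18=18 d=3 → l++
[4,10] 8+18=26 d=5 → r--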